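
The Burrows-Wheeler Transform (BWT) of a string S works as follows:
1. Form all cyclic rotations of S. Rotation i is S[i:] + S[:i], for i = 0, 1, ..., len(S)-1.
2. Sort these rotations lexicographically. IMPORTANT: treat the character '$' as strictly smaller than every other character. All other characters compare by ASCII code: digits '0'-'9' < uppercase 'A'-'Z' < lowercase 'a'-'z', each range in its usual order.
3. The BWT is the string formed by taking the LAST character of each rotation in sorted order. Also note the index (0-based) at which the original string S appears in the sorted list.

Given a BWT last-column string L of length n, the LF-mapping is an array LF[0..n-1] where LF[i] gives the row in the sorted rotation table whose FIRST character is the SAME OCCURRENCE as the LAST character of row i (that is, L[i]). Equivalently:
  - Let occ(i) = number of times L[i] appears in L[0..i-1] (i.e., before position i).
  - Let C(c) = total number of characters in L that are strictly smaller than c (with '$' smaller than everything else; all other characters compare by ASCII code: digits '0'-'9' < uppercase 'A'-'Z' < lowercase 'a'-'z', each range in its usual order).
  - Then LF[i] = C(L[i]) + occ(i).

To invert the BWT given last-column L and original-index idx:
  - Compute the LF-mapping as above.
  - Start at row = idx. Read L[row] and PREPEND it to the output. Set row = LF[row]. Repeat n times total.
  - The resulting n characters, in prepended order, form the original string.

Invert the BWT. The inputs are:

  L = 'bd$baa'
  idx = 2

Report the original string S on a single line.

LF mapping: 3 5 0 4 1 2
Walk LF starting at row 2, prepending L[row]:
  step 1: row=2, L[2]='$', prepend. Next row=LF[2]=0
  step 2: row=0, L[0]='b', prepend. Next row=LF[0]=3
  step 3: row=3, L[3]='b', prepend. Next row=LF[3]=4
  step 4: row=4, L[4]='a', prepend. Next row=LF[4]=1
  step 5: row=1, L[1]='d', prepend. Next row=LF[1]=5
  step 6: row=5, L[5]='a', prepend. Next row=LF[5]=2
Reversed output: adabb$

Answer: adabb$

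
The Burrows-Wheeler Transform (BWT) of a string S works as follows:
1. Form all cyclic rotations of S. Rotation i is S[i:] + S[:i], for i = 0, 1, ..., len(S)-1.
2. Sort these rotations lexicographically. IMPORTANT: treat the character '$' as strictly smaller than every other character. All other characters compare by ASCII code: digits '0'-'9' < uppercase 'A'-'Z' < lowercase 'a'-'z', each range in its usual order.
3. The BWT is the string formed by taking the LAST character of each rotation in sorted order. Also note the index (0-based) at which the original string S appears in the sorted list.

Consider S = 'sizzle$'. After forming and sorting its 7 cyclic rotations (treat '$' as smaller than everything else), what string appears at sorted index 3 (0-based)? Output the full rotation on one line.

All 7 rotations (rotation i = S[i:]+S[:i]):
  rot[0] = sizzle$
  rot[1] = izzle$s
  rot[2] = zzle$si
  rot[3] = zle$siz
  rot[4] = le$sizz
  rot[5] = e$sizzl
  rot[6] = $sizzle
Sorted (with $ < everything):
  sorted[0] = $sizzle
  sorted[1] = e$sizzl
  sorted[2] = izzle$s
  sorted[3] = le$sizz
  sorted[4] = sizzle$
  sorted[5] = zle$siz
  sorted[6] = zzle$si
sorted[3] = le$sizz

Answer: le$sizz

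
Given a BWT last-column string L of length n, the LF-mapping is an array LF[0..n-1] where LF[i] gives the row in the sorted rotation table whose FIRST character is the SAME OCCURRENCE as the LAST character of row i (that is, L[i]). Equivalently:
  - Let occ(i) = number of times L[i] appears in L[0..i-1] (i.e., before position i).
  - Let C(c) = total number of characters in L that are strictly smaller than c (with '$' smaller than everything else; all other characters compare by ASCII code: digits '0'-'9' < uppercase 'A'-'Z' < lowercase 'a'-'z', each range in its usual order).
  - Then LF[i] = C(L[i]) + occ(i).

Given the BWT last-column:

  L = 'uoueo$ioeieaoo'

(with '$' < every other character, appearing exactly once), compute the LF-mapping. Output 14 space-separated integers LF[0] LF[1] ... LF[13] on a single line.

Char counts: '$':1, 'a':1, 'e':3, 'i':2, 'o':5, 'u':2
C (first-col start): C('$')=0, C('a')=1, C('e')=2, C('i')=5, C('o')=7, C('u')=12
L[0]='u': occ=0, LF[0]=C('u')+0=12+0=12
L[1]='o': occ=0, LF[1]=C('o')+0=7+0=7
L[2]='u': occ=1, LF[2]=C('u')+1=12+1=13
L[3]='e': occ=0, LF[3]=C('e')+0=2+0=2
L[4]='o': occ=1, LF[4]=C('o')+1=7+1=8
L[5]='$': occ=0, LF[5]=C('$')+0=0+0=0
L[6]='i': occ=0, LF[6]=C('i')+0=5+0=5
L[7]='o': occ=2, LF[7]=C('o')+2=7+2=9
L[8]='e': occ=1, LF[8]=C('e')+1=2+1=3
L[9]='i': occ=1, LF[9]=C('i')+1=5+1=6
L[10]='e': occ=2, LF[10]=C('e')+2=2+2=4
L[11]='a': occ=0, LF[11]=C('a')+0=1+0=1
L[12]='o': occ=3, LF[12]=C('o')+3=7+3=10
L[13]='o': occ=4, LF[13]=C('o')+4=7+4=11

Answer: 12 7 13 2 8 0 5 9 3 6 4 1 10 11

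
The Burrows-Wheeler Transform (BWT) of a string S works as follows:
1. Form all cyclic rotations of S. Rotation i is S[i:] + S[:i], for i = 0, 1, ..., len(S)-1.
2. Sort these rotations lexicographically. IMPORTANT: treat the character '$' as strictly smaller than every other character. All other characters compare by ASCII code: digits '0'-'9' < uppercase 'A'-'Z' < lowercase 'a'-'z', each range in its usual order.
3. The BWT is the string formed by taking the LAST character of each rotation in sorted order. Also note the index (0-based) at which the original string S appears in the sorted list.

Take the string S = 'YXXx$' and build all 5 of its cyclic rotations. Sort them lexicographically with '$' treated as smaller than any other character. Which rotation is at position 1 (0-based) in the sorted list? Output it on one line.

Answer: XXx$Y

Derivation:
All 5 rotations (rotation i = S[i:]+S[:i]):
  rot[0] = YXXx$
  rot[1] = XXx$Y
  rot[2] = Xx$YX
  rot[3] = x$YXX
  rot[4] = $YXXx
Sorted (with $ < everything):
  sorted[0] = $YXXx
  sorted[1] = XXx$Y
  sorted[2] = Xx$YX
  sorted[3] = YXXx$
  sorted[4] = x$YXX
sorted[1] = XXx$Y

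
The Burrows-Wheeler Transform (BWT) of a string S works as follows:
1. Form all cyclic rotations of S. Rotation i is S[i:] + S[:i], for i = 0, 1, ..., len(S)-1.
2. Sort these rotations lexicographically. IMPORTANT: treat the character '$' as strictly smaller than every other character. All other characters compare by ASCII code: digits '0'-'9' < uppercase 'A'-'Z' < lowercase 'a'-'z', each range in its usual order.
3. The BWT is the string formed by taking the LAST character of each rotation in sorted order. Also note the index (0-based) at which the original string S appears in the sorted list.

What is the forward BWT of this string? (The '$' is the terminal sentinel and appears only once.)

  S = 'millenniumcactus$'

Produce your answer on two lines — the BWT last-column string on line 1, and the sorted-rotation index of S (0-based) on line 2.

All 17 rotations (rotation i = S[i:]+S[:i]):
  rot[0] = millenniumcactus$
  rot[1] = illenniumcactus$m
  rot[2] = llenniumcactus$mi
  rot[3] = lenniumcactus$mil
  rot[4] = enniumcactus$mill
  rot[5] = nniumcactus$mille
  rot[6] = niumcactus$millen
  rot[7] = iumcactus$millenn
  rot[8] = umcactus$millenni
  rot[9] = mcactus$millenniu
  rot[10] = cactus$millennium
  rot[11] = actus$millenniumc
  rot[12] = ctus$millenniumca
  rot[13] = tus$millenniumcac
  rot[14] = us$millenniumcact
  rot[15] = s$millenniumcactu
  rot[16] = $millenniumcactus
Sorted (with $ < everything):
  sorted[0] = $millenniumcactus  (last char: 's')
  sorted[1] = actus$millenniumc  (last char: 'c')
  sorted[2] = cactus$millennium  (last char: 'm')
  sorted[3] = ctus$millenniumca  (last char: 'a')
  sorted[4] = enniumcactus$mill  (last char: 'l')
  sorted[5] = illenniumcactus$m  (last char: 'm')
  sorted[6] = iumcactus$millenn  (last char: 'n')
  sorted[7] = lenniumcactus$mil  (last char: 'l')
  sorted[8] = llenniumcactus$mi  (last char: 'i')
  sorted[9] = mcactus$millenniu  (last char: 'u')
  sorted[10] = millenniumcactus$  (last char: '$')
  sorted[11] = niumcactus$millen  (last char: 'n')
  sorted[12] = nniumcactus$mille  (last char: 'e')
  sorted[13] = s$millenniumcactu  (last char: 'u')
  sorted[14] = tus$millenniumcac  (last char: 'c')
  sorted[15] = umcactus$millenni  (last char: 'i')
  sorted[16] = us$millenniumcact  (last char: 't')
Last column: scmalmnliu$neucit
Original string S is at sorted index 10

Answer: scmalmnliu$neucit
10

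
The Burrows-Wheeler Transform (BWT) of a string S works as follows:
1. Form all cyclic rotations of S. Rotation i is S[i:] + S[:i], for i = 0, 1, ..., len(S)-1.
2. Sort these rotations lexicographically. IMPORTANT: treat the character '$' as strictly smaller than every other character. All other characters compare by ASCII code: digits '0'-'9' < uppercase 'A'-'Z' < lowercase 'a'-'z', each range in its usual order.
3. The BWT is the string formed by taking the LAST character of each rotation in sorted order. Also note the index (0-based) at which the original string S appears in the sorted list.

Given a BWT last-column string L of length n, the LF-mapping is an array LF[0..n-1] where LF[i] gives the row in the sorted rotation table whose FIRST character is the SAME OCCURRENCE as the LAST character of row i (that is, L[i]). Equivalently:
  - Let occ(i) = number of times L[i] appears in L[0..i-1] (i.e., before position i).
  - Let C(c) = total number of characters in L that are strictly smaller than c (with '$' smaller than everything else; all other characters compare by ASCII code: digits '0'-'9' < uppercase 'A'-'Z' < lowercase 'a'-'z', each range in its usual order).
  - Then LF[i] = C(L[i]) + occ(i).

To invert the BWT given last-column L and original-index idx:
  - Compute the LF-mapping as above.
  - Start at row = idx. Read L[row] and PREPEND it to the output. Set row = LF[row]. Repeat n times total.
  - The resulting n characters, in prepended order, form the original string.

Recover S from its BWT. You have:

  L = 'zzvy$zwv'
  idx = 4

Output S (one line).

LF mapping: 5 6 1 4 0 7 3 2
Walk LF starting at row 4, prepending L[row]:
  step 1: row=4, L[4]='$', prepend. Next row=LF[4]=0
  step 2: row=0, L[0]='z', prepend. Next row=LF[0]=5
  step 3: row=5, L[5]='z', prepend. Next row=LF[5]=7
  step 4: row=7, L[7]='v', prepend. Next row=LF[7]=2
  step 5: row=2, L[2]='v', prepend. Next row=LF[2]=1
  step 6: row=1, L[1]='z', prepend. Next row=LF[1]=6
  step 7: row=6, L[6]='w', prepend. Next row=LF[6]=3
  step 8: row=3, L[3]='y', prepend. Next row=LF[3]=4
Reversed output: ywzvvzz$

Answer: ywzvvzz$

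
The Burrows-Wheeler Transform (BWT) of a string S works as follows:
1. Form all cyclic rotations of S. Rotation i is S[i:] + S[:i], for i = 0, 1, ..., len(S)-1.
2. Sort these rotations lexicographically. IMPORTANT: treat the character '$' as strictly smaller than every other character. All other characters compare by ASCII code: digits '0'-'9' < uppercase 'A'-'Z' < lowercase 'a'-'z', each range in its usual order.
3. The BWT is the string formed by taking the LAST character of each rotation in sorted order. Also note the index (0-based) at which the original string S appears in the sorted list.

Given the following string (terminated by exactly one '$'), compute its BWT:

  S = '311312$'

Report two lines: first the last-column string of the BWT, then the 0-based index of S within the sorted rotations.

Answer: 23311$1
5

Derivation:
All 7 rotations (rotation i = S[i:]+S[:i]):
  rot[0] = 311312$
  rot[1] = 11312$3
  rot[2] = 1312$31
  rot[3] = 312$311
  rot[4] = 12$3113
  rot[5] = 2$31131
  rot[6] = $311312
Sorted (with $ < everything):
  sorted[0] = $311312  (last char: '2')
  sorted[1] = 11312$3  (last char: '3')
  sorted[2] = 12$3113  (last char: '3')
  sorted[3] = 1312$31  (last char: '1')
  sorted[4] = 2$31131  (last char: '1')
  sorted[5] = 311312$  (last char: '$')
  sorted[6] = 312$311  (last char: '1')
Last column: 23311$1
Original string S is at sorted index 5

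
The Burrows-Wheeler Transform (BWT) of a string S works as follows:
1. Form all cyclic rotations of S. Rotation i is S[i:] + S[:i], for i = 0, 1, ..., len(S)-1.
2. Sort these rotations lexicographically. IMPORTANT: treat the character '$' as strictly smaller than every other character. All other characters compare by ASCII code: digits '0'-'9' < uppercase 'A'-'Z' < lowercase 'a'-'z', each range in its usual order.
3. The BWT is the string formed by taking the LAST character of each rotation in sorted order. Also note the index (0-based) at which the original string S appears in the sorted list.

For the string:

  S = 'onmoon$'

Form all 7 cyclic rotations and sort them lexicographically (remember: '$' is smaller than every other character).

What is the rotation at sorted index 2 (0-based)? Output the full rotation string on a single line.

All 7 rotations (rotation i = S[i:]+S[:i]):
  rot[0] = onmoon$
  rot[1] = nmoon$o
  rot[2] = moon$on
  rot[3] = oon$onm
  rot[4] = on$onmo
  rot[5] = n$onmoo
  rot[6] = $onmoon
Sorted (with $ < everything):
  sorted[0] = $onmoon
  sorted[1] = moon$on
  sorted[2] = n$onmoo
  sorted[3] = nmoon$o
  sorted[4] = on$onmo
  sorted[5] = onmoon$
  sorted[6] = oon$onm
sorted[2] = n$onmoo

Answer: n$onmoo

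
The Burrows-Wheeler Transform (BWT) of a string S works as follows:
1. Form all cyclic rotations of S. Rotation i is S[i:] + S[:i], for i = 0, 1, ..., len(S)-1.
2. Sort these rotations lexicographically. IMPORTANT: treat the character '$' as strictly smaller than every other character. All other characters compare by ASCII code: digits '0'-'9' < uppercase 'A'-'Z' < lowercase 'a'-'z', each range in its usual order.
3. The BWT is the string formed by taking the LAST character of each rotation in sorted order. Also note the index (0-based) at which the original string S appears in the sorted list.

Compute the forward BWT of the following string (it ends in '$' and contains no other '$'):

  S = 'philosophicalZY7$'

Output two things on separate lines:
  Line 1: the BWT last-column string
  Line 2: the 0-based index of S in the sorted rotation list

All 17 rotations (rotation i = S[i:]+S[:i]):
  rot[0] = philosophicalZY7$
  rot[1] = hilosophicalZY7$p
  rot[2] = ilosophicalZY7$ph
  rot[3] = losophicalZY7$phi
  rot[4] = osophicalZY7$phil
  rot[5] = sophicalZY7$philo
  rot[6] = ophicalZY7$philos
  rot[7] = phicalZY7$philoso
  rot[8] = hicalZY7$philosop
  rot[9] = icalZY7$philosoph
  rot[10] = calZY7$philosophi
  rot[11] = alZY7$philosophic
  rot[12] = lZY7$philosophica
  rot[13] = ZY7$philosophical
  rot[14] = Y7$philosophicalZ
  rot[15] = 7$philosophicalZY
  rot[16] = $philosophicalZY7
Sorted (with $ < everything):
  sorted[0] = $philosophicalZY7  (last char: '7')
  sorted[1] = 7$philosophicalZY  (last char: 'Y')
  sorted[2] = Y7$philosophicalZ  (last char: 'Z')
  sorted[3] = ZY7$philosophical  (last char: 'l')
  sorted[4] = alZY7$philosophic  (last char: 'c')
  sorted[5] = calZY7$philosophi  (last char: 'i')
  sorted[6] = hicalZY7$philosop  (last char: 'p')
  sorted[7] = hilosophicalZY7$p  (last char: 'p')
  sorted[8] = icalZY7$philosoph  (last char: 'h')
  sorted[9] = ilosophicalZY7$ph  (last char: 'h')
  sorted[10] = lZY7$philosophica  (last char: 'a')
  sorted[11] = losophicalZY7$phi  (last char: 'i')
  sorted[12] = ophicalZY7$philos  (last char: 's')
  sorted[13] = osophicalZY7$phil  (last char: 'l')
  sorted[14] = phicalZY7$philoso  (last char: 'o')
  sorted[15] = philosophicalZY7$  (last char: '$')
  sorted[16] = sophicalZY7$philo  (last char: 'o')
Last column: 7YZlcipphhaislo$o
Original string S is at sorted index 15

Answer: 7YZlcipphhaislo$o
15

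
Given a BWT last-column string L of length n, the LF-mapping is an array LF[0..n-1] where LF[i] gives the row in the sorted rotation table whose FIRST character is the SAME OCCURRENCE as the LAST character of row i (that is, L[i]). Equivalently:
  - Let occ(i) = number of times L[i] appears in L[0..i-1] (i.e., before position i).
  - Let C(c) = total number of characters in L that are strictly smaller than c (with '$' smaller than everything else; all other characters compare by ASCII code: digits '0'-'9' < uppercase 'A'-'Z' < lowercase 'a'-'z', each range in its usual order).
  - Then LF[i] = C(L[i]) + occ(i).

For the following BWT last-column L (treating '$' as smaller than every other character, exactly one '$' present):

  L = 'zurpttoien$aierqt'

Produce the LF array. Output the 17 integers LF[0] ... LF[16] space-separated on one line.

Answer: 16 15 10 8 12 13 7 4 2 6 0 1 5 3 11 9 14

Derivation:
Char counts: '$':1, 'a':1, 'e':2, 'i':2, 'n':1, 'o':1, 'p':1, 'q':1, 'r':2, 't':3, 'u':1, 'z':1
C (first-col start): C('$')=0, C('a')=1, C('e')=2, C('i')=4, C('n')=6, C('o')=7, C('p')=8, C('q')=9, C('r')=10, C('t')=12, C('u')=15, C('z')=16
L[0]='z': occ=0, LF[0]=C('z')+0=16+0=16
L[1]='u': occ=0, LF[1]=C('u')+0=15+0=15
L[2]='r': occ=0, LF[2]=C('r')+0=10+0=10
L[3]='p': occ=0, LF[3]=C('p')+0=8+0=8
L[4]='t': occ=0, LF[4]=C('t')+0=12+0=12
L[5]='t': occ=1, LF[5]=C('t')+1=12+1=13
L[6]='o': occ=0, LF[6]=C('o')+0=7+0=7
L[7]='i': occ=0, LF[7]=C('i')+0=4+0=4
L[8]='e': occ=0, LF[8]=C('e')+0=2+0=2
L[9]='n': occ=0, LF[9]=C('n')+0=6+0=6
L[10]='$': occ=0, LF[10]=C('$')+0=0+0=0
L[11]='a': occ=0, LF[11]=C('a')+0=1+0=1
L[12]='i': occ=1, LF[12]=C('i')+1=4+1=5
L[13]='e': occ=1, LF[13]=C('e')+1=2+1=3
L[14]='r': occ=1, LF[14]=C('r')+1=10+1=11
L[15]='q': occ=0, LF[15]=C('q')+0=9+0=9
L[16]='t': occ=2, LF[16]=C('t')+2=12+2=14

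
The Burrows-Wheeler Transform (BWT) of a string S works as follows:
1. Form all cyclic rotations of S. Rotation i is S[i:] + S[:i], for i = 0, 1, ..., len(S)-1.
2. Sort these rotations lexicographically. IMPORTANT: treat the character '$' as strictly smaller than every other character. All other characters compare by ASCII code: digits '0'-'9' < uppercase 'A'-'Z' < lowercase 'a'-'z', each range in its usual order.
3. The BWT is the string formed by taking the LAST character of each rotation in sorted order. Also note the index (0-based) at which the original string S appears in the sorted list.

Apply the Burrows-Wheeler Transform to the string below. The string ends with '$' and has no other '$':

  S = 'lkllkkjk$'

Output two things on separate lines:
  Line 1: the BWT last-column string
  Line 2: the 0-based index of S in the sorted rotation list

All 9 rotations (rotation i = S[i:]+S[:i]):
  rot[0] = lkllkkjk$
  rot[1] = kllkkjk$l
  rot[2] = llkkjk$lk
  rot[3] = lkkjk$lkl
  rot[4] = kkjk$lkll
  rot[5] = kjk$lkllk
  rot[6] = jk$lkllkk
  rot[7] = k$lkllkkj
  rot[8] = $lkllkkjk
Sorted (with $ < everything):
  sorted[0] = $lkllkkjk  (last char: 'k')
  sorted[1] = jk$lkllkk  (last char: 'k')
  sorted[2] = k$lkllkkj  (last char: 'j')
  sorted[3] = kjk$lkllk  (last char: 'k')
  sorted[4] = kkjk$lkll  (last char: 'l')
  sorted[5] = kllkkjk$l  (last char: 'l')
  sorted[6] = lkkjk$lkl  (last char: 'l')
  sorted[7] = lkllkkjk$  (last char: '$')
  sorted[8] = llkkjk$lk  (last char: 'k')
Last column: kkjklll$k
Original string S is at sorted index 7

Answer: kkjklll$k
7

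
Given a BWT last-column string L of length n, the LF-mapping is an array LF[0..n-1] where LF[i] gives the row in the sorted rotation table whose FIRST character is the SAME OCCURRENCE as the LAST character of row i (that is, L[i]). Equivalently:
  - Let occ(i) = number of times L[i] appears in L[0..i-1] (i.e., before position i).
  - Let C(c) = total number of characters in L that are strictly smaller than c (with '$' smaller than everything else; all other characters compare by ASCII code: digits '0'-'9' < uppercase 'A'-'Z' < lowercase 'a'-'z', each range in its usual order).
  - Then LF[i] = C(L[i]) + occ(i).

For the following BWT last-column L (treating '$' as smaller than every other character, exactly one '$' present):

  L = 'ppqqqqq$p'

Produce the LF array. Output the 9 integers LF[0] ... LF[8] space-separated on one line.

Answer: 1 2 4 5 6 7 8 0 3

Derivation:
Char counts: '$':1, 'p':3, 'q':5
C (first-col start): C('$')=0, C('p')=1, C('q')=4
L[0]='p': occ=0, LF[0]=C('p')+0=1+0=1
L[1]='p': occ=1, LF[1]=C('p')+1=1+1=2
L[2]='q': occ=0, LF[2]=C('q')+0=4+0=4
L[3]='q': occ=1, LF[3]=C('q')+1=4+1=5
L[4]='q': occ=2, LF[4]=C('q')+2=4+2=6
L[5]='q': occ=3, LF[5]=C('q')+3=4+3=7
L[6]='q': occ=4, LF[6]=C('q')+4=4+4=8
L[7]='$': occ=0, LF[7]=C('$')+0=0+0=0
L[8]='p': occ=2, LF[8]=C('p')+2=1+2=3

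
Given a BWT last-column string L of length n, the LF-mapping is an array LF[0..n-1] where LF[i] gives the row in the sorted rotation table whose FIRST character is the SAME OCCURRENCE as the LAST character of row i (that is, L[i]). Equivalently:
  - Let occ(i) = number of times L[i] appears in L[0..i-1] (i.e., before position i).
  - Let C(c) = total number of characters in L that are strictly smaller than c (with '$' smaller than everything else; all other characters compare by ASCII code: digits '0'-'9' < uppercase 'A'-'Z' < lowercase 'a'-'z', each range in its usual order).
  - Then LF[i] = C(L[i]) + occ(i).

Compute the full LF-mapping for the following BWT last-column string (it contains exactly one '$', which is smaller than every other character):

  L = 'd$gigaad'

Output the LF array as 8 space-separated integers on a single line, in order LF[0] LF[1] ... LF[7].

Char counts: '$':1, 'a':2, 'd':2, 'g':2, 'i':1
C (first-col start): C('$')=0, C('a')=1, C('d')=3, C('g')=5, C('i')=7
L[0]='d': occ=0, LF[0]=C('d')+0=3+0=3
L[1]='$': occ=0, LF[1]=C('$')+0=0+0=0
L[2]='g': occ=0, LF[2]=C('g')+0=5+0=5
L[3]='i': occ=0, LF[3]=C('i')+0=7+0=7
L[4]='g': occ=1, LF[4]=C('g')+1=5+1=6
L[5]='a': occ=0, LF[5]=C('a')+0=1+0=1
L[6]='a': occ=1, LF[6]=C('a')+1=1+1=2
L[7]='d': occ=1, LF[7]=C('d')+1=3+1=4

Answer: 3 0 5 7 6 1 2 4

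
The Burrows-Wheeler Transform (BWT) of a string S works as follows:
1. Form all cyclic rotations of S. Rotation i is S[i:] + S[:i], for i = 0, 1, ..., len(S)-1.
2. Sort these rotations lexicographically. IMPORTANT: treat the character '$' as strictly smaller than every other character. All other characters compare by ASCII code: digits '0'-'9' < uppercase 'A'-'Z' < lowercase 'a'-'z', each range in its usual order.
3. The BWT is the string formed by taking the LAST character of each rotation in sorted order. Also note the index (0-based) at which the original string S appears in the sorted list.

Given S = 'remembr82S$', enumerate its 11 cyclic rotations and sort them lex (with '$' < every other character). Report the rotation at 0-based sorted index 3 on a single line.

All 11 rotations (rotation i = S[i:]+S[:i]):
  rot[0] = remembr82S$
  rot[1] = emembr82S$r
  rot[2] = membr82S$re
  rot[3] = embr82S$rem
  rot[4] = mbr82S$reme
  rot[5] = br82S$remem
  rot[6] = r82S$rememb
  rot[7] = 82S$remembr
  rot[8] = 2S$remembr8
  rot[9] = S$remembr82
  rot[10] = $remembr82S
Sorted (with $ < everything):
  sorted[0] = $remembr82S
  sorted[1] = 2S$remembr8
  sorted[2] = 82S$remembr
  sorted[3] = S$remembr82
  sorted[4] = br82S$remem
  sorted[5] = embr82S$rem
  sorted[6] = emembr82S$r
  sorted[7] = mbr82S$reme
  sorted[8] = membr82S$re
  sorted[9] = r82S$rememb
  sorted[10] = remembr82S$
sorted[3] = S$remembr82

Answer: S$remembr82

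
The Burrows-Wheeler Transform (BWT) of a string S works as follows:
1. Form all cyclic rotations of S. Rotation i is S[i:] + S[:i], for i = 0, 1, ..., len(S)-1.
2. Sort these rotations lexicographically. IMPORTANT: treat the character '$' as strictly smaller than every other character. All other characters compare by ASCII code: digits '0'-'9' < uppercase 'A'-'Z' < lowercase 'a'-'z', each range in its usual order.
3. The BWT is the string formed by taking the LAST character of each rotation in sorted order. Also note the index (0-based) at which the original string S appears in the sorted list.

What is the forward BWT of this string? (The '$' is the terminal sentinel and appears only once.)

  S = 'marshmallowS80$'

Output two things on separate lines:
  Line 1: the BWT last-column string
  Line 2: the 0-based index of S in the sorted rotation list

All 15 rotations (rotation i = S[i:]+S[:i]):
  rot[0] = marshmallowS80$
  rot[1] = arshmallowS80$m
  rot[2] = rshmallowS80$ma
  rot[3] = shmallowS80$mar
  rot[4] = hmallowS80$mars
  rot[5] = mallowS80$marsh
  rot[6] = allowS80$marshm
  rot[7] = llowS80$marshma
  rot[8] = lowS80$marshmal
  rot[9] = owS80$marshmall
  rot[10] = wS80$marshmallo
  rot[11] = S80$marshmallow
  rot[12] = 80$marshmallowS
  rot[13] = 0$marshmallowS8
  rot[14] = $marshmallowS80
Sorted (with $ < everything):
  sorted[0] = $marshmallowS80  (last char: '0')
  sorted[1] = 0$marshmallowS8  (last char: '8')
  sorted[2] = 80$marshmallowS  (last char: 'S')
  sorted[3] = S80$marshmallow  (last char: 'w')
  sorted[4] = allowS80$marshm  (last char: 'm')
  sorted[5] = arshmallowS80$m  (last char: 'm')
  sorted[6] = hmallowS80$mars  (last char: 's')
  sorted[7] = llowS80$marshma  (last char: 'a')
  sorted[8] = lowS80$marshmal  (last char: 'l')
  sorted[9] = mallowS80$marsh  (last char: 'h')
  sorted[10] = marshmallowS80$  (last char: '$')
  sorted[11] = owS80$marshmall  (last char: 'l')
  sorted[12] = rshmallowS80$ma  (last char: 'a')
  sorted[13] = shmallowS80$mar  (last char: 'r')
  sorted[14] = wS80$marshmallo  (last char: 'o')
Last column: 08Swmmsalh$laro
Original string S is at sorted index 10

Answer: 08Swmmsalh$laro
10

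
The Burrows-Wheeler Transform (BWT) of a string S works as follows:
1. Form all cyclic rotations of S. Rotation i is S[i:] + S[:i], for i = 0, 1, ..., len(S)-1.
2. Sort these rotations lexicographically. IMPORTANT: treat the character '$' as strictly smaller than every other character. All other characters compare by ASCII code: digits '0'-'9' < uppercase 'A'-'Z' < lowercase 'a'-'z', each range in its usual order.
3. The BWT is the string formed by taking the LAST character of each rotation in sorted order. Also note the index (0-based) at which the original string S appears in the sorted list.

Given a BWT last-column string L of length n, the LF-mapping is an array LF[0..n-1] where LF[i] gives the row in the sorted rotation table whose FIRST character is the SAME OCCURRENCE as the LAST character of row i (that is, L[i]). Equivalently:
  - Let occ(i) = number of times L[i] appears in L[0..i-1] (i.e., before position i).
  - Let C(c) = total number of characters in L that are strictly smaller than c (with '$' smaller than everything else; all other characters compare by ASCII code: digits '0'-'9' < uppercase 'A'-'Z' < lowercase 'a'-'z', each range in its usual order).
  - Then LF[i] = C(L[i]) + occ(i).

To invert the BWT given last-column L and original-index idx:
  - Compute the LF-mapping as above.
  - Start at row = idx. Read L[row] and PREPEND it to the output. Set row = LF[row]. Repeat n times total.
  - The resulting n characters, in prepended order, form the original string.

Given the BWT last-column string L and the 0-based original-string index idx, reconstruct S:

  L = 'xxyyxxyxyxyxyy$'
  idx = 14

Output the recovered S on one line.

Answer: yyyyxyxxxxyyxx$

Derivation:
LF mapping: 1 2 8 9 3 4 10 5 11 6 12 7 13 14 0
Walk LF starting at row 14, prepending L[row]:
  step 1: row=14, L[14]='$', prepend. Next row=LF[14]=0
  step 2: row=0, L[0]='x', prepend. Next row=LF[0]=1
  step 3: row=1, L[1]='x', prepend. Next row=LF[1]=2
  step 4: row=2, L[2]='y', prepend. Next row=LF[2]=8
  step 5: row=8, L[8]='y', prepend. Next row=LF[8]=11
  step 6: row=11, L[11]='x', prepend. Next row=LF[11]=7
  step 7: row=7, L[7]='x', prepend. Next row=LF[7]=5
  step 8: row=5, L[5]='x', prepend. Next row=LF[5]=4
  step 9: row=4, L[4]='x', prepend. Next row=LF[4]=3
  step 10: row=3, L[3]='y', prepend. Next row=LF[3]=9
  step 11: row=9, L[9]='x', prepend. Next row=LF[9]=6
  step 12: row=6, L[6]='y', prepend. Next row=LF[6]=10
  step 13: row=10, L[10]='y', prepend. Next row=LF[10]=12
  step 14: row=12, L[12]='y', prepend. Next row=LF[12]=13
  step 15: row=13, L[13]='y', prepend. Next row=LF[13]=14
Reversed output: yyyyxyxxxxyyxx$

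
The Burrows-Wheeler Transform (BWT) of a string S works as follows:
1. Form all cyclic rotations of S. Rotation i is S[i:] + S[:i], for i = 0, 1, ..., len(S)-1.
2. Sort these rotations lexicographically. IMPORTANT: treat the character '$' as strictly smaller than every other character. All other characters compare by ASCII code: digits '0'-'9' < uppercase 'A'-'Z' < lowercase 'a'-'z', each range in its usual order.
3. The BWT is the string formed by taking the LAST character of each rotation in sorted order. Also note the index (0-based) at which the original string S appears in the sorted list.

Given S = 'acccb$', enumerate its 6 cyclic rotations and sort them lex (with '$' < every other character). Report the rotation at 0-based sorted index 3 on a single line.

All 6 rotations (rotation i = S[i:]+S[:i]):
  rot[0] = acccb$
  rot[1] = cccb$a
  rot[2] = ccb$ac
  rot[3] = cb$acc
  rot[4] = b$accc
  rot[5] = $acccb
Sorted (with $ < everything):
  sorted[0] = $acccb
  sorted[1] = acccb$
  sorted[2] = b$accc
  sorted[3] = cb$acc
  sorted[4] = ccb$ac
  sorted[5] = cccb$a
sorted[3] = cb$acc

Answer: cb$acc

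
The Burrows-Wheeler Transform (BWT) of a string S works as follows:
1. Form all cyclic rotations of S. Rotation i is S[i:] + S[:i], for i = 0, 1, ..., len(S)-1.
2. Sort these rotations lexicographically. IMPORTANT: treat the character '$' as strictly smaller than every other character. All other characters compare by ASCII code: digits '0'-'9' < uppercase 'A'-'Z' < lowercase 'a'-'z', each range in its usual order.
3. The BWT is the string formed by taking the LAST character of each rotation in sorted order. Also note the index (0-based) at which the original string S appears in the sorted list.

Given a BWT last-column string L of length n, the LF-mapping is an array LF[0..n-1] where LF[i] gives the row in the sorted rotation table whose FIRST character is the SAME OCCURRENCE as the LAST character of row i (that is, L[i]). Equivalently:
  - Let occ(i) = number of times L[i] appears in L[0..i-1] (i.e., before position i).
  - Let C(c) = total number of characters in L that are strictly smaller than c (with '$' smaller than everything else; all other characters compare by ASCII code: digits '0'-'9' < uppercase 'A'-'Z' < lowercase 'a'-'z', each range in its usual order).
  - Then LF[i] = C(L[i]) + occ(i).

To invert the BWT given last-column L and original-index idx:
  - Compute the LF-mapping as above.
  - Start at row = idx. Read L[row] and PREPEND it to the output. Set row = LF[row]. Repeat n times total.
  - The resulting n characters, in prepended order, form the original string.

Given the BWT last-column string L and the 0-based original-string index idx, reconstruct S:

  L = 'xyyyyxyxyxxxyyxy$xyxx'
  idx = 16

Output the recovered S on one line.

Answer: yxyyxxxyyyxxyxxyyxyx$

Derivation:
LF mapping: 1 11 12 13 14 2 15 3 16 4 5 6 17 18 7 19 0 8 20 9 10
Walk LF starting at row 16, prepending L[row]:
  step 1: row=16, L[16]='$', prepend. Next row=LF[16]=0
  step 2: row=0, L[0]='x', prepend. Next row=LF[0]=1
  step 3: row=1, L[1]='y', prepend. Next row=LF[1]=11
  step 4: row=11, L[11]='x', prepend. Next row=LF[11]=6
  step 5: row=6, L[6]='y', prepend. Next row=LF[6]=15
  step 6: row=15, L[15]='y', prepend. Next row=LF[15]=19
  step 7: row=19, L[19]='x', prepend. Next row=LF[19]=9
  step 8: row=9, L[9]='x', prepend. Next row=LF[9]=4
  step 9: row=4, L[4]='y', prepend. Next row=LF[4]=14
  step 10: row=14, L[14]='x', prepend. Next row=LF[14]=7
  step 11: row=7, L[7]='x', prepend. Next row=LF[7]=3
  step 12: row=3, L[3]='y', prepend. Next row=LF[3]=13
  step 13: row=13, L[13]='y', prepend. Next row=LF[13]=18
  step 14: row=18, L[18]='y', prepend. Next row=LF[18]=20
  step 15: row=20, L[20]='x', prepend. Next row=LF[20]=10
  step 16: row=10, L[10]='x', prepend. Next row=LF[10]=5
  step 17: row=5, L[5]='x', prepend. Next row=LF[5]=2
  step 18: row=2, L[2]='y', prepend. Next row=LF[2]=12
  step 19: row=12, L[12]='y', prepend. Next row=LF[12]=17
  step 20: row=17, L[17]='x', prepend. Next row=LF[17]=8
  step 21: row=8, L[8]='y', prepend. Next row=LF[8]=16
Reversed output: yxyyxxxyyyxxyxxyyxyx$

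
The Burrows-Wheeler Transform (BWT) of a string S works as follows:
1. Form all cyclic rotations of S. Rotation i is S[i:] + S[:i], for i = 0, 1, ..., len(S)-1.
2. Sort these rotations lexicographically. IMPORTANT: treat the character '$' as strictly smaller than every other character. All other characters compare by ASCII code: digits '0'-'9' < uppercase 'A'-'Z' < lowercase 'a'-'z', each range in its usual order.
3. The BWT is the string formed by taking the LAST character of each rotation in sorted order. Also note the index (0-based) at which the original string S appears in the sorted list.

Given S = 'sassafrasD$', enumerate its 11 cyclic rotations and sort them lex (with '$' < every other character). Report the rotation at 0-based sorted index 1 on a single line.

All 11 rotations (rotation i = S[i:]+S[:i]):
  rot[0] = sassafrasD$
  rot[1] = assafrasD$s
  rot[2] = ssafrasD$sa
  rot[3] = safrasD$sas
  rot[4] = afrasD$sass
  rot[5] = frasD$sassa
  rot[6] = rasD$sassaf
  rot[7] = asD$sassafr
  rot[8] = sD$sassafra
  rot[9] = D$sassafras
  rot[10] = $sassafrasD
Sorted (with $ < everything):
  sorted[0] = $sassafrasD
  sorted[1] = D$sassafras
  sorted[2] = afrasD$sass
  sorted[3] = asD$sassafr
  sorted[4] = assafrasD$s
  sorted[5] = frasD$sassa
  sorted[6] = rasD$sassaf
  sorted[7] = sD$sassafra
  sorted[8] = safrasD$sas
  sorted[9] = sassafrasD$
  sorted[10] = ssafrasD$sa
sorted[1] = D$sassafras

Answer: D$sassafras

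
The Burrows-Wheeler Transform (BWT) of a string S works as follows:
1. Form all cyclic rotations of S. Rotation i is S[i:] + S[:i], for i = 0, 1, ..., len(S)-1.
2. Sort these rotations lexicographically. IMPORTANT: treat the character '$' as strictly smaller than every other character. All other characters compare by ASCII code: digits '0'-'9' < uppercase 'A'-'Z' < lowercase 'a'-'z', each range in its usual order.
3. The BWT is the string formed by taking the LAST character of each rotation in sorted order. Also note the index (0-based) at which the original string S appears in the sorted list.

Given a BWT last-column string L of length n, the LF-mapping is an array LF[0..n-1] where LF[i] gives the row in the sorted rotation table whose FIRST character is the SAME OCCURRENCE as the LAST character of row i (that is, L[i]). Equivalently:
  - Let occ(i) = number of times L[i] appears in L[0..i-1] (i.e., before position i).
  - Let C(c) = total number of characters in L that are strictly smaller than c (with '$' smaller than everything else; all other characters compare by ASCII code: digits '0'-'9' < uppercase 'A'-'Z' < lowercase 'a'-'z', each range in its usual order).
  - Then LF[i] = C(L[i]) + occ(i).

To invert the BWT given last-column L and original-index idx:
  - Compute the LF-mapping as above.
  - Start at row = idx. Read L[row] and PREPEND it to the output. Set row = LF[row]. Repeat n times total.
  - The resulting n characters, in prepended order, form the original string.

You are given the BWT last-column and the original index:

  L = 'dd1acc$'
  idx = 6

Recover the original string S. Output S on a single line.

LF mapping: 5 6 1 2 3 4 0
Walk LF starting at row 6, prepending L[row]:
  step 1: row=6, L[6]='$', prepend. Next row=LF[6]=0
  step 2: row=0, L[0]='d', prepend. Next row=LF[0]=5
  step 3: row=5, L[5]='c', prepend. Next row=LF[5]=4
  step 4: row=4, L[4]='c', prepend. Next row=LF[4]=3
  step 5: row=3, L[3]='a', prepend. Next row=LF[3]=2
  step 6: row=2, L[2]='1', prepend. Next row=LF[2]=1
  step 7: row=1, L[1]='d', prepend. Next row=LF[1]=6
Reversed output: d1accd$

Answer: d1accd$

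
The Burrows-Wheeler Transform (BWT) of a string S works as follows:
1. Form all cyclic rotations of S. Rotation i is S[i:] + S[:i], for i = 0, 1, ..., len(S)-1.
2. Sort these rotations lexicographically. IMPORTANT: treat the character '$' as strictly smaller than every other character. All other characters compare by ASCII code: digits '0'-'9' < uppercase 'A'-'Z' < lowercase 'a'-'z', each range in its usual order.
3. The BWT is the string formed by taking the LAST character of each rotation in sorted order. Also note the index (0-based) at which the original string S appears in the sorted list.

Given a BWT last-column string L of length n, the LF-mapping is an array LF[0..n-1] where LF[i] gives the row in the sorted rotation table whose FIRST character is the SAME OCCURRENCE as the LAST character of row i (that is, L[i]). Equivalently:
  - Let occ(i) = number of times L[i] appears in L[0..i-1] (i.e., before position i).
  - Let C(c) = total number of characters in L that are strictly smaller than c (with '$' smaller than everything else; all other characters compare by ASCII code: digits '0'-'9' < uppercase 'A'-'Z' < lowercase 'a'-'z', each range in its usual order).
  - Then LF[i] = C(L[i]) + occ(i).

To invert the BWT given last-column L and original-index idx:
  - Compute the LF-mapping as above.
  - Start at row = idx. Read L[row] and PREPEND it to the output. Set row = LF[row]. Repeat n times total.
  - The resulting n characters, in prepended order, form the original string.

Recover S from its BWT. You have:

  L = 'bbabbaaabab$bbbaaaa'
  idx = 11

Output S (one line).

LF mapping: 10 11 1 12 13 2 3 4 14 5 15 0 16 17 18 6 7 8 9
Walk LF starting at row 11, prepending L[row]:
  step 1: row=11, L[11]='$', prepend. Next row=LF[11]=0
  step 2: row=0, L[0]='b', prepend. Next row=LF[0]=10
  step 3: row=10, L[10]='b', prepend. Next row=LF[10]=15
  step 4: row=15, L[15]='a', prepend. Next row=LF[15]=6
  step 5: row=6, L[6]='a', prepend. Next row=LF[6]=3
  step 6: row=3, L[3]='b', prepend. Next row=LF[3]=12
  step 7: row=12, L[12]='b', prepend. Next row=LF[12]=16
  step 8: row=16, L[16]='a', prepend. Next row=LF[16]=7
  step 9: row=7, L[7]='a', prepend. Next row=LF[7]=4
  step 10: row=4, L[4]='b', prepend. Next row=LF[4]=13
  step 11: row=13, L[13]='b', prepend. Next row=LF[13]=17
  step 12: row=17, L[17]='a', prepend. Next row=LF[17]=8
  step 13: row=8, L[8]='b', prepend. Next row=LF[8]=14
  step 14: row=14, L[14]='b', prepend. Next row=LF[14]=18
  step 15: row=18, L[18]='a', prepend. Next row=LF[18]=9
  step 16: row=9, L[9]='a', prepend. Next row=LF[9]=5
  step 17: row=5, L[5]='a', prepend. Next row=LF[5]=2
  step 18: row=2, L[2]='a', prepend. Next row=LF[2]=1
  step 19: row=1, L[1]='b', prepend. Next row=LF[1]=11
Reversed output: baaaabbabbaabbaabb$

Answer: baaaabbabbaabbaabb$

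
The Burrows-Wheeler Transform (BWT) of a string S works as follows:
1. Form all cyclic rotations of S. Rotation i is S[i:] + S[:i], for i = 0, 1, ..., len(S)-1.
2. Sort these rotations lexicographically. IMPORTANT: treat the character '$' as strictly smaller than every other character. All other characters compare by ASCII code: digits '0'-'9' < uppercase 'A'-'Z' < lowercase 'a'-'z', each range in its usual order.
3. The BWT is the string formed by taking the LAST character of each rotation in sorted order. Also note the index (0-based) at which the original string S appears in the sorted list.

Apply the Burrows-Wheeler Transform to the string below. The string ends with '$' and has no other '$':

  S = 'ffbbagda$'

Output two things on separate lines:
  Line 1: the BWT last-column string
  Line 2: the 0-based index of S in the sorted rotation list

Answer: adbbfgf$a
7

Derivation:
All 9 rotations (rotation i = S[i:]+S[:i]):
  rot[0] = ffbbagda$
  rot[1] = fbbagda$f
  rot[2] = bbagda$ff
  rot[3] = bagda$ffb
  rot[4] = agda$ffbb
  rot[5] = gda$ffbba
  rot[6] = da$ffbbag
  rot[7] = a$ffbbagd
  rot[8] = $ffbbagda
Sorted (with $ < everything):
  sorted[0] = $ffbbagda  (last char: 'a')
  sorted[1] = a$ffbbagd  (last char: 'd')
  sorted[2] = agda$ffbb  (last char: 'b')
  sorted[3] = bagda$ffb  (last char: 'b')
  sorted[4] = bbagda$ff  (last char: 'f')
  sorted[5] = da$ffbbag  (last char: 'g')
  sorted[6] = fbbagda$f  (last char: 'f')
  sorted[7] = ffbbagda$  (last char: '$')
  sorted[8] = gda$ffbba  (last char: 'a')
Last column: adbbfgf$a
Original string S is at sorted index 7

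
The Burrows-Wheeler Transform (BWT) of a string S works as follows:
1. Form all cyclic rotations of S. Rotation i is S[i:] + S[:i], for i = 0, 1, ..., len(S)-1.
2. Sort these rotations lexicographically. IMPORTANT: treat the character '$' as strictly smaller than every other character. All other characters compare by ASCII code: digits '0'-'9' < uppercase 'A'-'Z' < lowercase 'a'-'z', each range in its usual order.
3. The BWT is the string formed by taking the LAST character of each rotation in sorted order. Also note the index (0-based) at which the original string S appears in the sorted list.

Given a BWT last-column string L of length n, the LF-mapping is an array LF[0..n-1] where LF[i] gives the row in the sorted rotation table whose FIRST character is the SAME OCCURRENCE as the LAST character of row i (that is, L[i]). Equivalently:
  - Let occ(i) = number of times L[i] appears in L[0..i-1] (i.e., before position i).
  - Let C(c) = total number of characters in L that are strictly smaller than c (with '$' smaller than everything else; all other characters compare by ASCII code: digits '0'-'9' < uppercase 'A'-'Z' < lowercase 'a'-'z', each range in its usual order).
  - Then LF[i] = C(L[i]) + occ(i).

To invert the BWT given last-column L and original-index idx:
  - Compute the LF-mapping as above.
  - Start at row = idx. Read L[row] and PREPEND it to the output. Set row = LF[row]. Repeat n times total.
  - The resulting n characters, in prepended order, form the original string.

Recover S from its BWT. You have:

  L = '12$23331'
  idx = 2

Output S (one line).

LF mapping: 1 3 0 4 5 6 7 2
Walk LF starting at row 2, prepending L[row]:
  step 1: row=2, L[2]='$', prepend. Next row=LF[2]=0
  step 2: row=0, L[0]='1', prepend. Next row=LF[0]=1
  step 3: row=1, L[1]='2', prepend. Next row=LF[1]=3
  step 4: row=3, L[3]='2', prepend. Next row=LF[3]=4
  step 5: row=4, L[4]='3', prepend. Next row=LF[4]=5
  step 6: row=5, L[5]='3', prepend. Next row=LF[5]=6
  step 7: row=6, L[6]='3', prepend. Next row=LF[6]=7
  step 8: row=7, L[7]='1', prepend. Next row=LF[7]=2
Reversed output: 1333221$

Answer: 1333221$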